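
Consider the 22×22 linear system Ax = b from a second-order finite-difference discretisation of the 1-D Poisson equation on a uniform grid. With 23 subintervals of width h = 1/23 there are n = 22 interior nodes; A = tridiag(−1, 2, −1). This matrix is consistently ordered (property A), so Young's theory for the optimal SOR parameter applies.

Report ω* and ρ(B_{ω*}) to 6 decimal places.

ω* = 1.760305, ρ_SOR = 0.760305

n=22: λ(B_J) = 1 − λ(A)/2 = cos(kπ/23); k=1 gives ρ_J = 0.990686.
√(1−ρ_J²) simplifies to sin(π/23) = 0.1361666.
ω* = 2/(1+0.1361666) = 1.760305
and ρ(B_{ω*}) = 1.760305 − 1 = 0.760305.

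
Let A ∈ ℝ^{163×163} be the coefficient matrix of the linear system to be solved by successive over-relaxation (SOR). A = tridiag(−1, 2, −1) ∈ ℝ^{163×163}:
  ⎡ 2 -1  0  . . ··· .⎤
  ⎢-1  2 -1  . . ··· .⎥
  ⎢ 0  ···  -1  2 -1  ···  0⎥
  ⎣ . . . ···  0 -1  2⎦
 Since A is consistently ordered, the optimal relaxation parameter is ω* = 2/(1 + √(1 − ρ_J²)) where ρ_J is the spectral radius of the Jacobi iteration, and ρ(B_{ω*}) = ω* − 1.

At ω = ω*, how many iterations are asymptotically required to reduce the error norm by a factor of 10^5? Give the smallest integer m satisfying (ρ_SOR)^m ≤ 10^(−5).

½·tridiag(1,0,1) at n=163: λ_k = cos(kπ/164); max |λ| at k=1 ⇒ ρ_J = cos(π/164) ≈ 0.9998165.
√(1−ρ_J²) simplifies to sin(π/164) = 0.0191549.
Then 2/(1+√(1−ρ_J²)) = 2/(1+0.0191549); ω* = 2/1.0191549 = 1.9624102.
[ρ_SOR] ω* − 1 = 0.9624102.
Need (0.9624102)^m ≤ 10^(−5): m ≥ 5·ln10/|ln 0.9624102| = 11.5129/0.0383145 = 300.484 ⇒ m = 301.

m = 301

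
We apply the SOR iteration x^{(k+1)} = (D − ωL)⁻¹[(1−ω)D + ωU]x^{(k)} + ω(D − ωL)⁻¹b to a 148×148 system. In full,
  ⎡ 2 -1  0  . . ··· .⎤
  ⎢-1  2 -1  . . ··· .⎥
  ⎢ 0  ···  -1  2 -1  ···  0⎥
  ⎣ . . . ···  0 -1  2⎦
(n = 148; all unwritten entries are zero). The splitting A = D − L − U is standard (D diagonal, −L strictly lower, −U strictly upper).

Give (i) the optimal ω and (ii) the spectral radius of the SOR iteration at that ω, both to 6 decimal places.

[ρ_J] n=148: ρ(B_J) = cos(π/(n+1)) = cos(π/149) = 0.999778.
√(1−ρ_J²) simplifies to sin(π/149) = 0.0210830.
ω* = 2 / (1 + 0.0210830) = 2 / 1.0210830 ≈ 1.958705.
At ω = 1.958705 every |λ(B_ω)| = ω−1, so ρ_SOR = 0.958705.

ω* = 1.958705, ρ_SOR = 0.958705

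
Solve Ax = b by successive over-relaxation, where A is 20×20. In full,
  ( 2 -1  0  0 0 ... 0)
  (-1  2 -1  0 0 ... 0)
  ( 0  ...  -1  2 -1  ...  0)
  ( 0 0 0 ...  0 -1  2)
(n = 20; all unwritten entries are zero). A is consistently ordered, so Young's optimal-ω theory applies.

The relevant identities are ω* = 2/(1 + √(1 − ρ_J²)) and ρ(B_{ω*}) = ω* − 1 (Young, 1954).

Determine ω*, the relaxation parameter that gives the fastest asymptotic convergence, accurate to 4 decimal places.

B_J for the 20×20 system has eigenvalues cos(kπ/21); ρ_J = cos(π/21) = 0.9888.
√(1−ρ_J²) simplifies to sin(π/21) = 0.14904.
So ω* = 2/1.14904 = 1.7406 (Young).
At ω = 1.7406 every |λ(B_ω)| = ω−1, so ρ_SOR = 0.7406.

ω* = 1.7406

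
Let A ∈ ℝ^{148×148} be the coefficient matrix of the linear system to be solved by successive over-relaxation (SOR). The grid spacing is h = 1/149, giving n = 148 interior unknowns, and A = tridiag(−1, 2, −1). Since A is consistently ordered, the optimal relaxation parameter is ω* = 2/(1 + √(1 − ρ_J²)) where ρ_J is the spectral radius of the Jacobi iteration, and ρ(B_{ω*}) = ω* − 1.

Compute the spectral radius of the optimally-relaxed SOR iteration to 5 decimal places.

ρ_SOR = 0.95870

spectrum of D⁻¹(L+U) = {cos(kπ/149) : 1≤k≤148}; ρ_J = cos(π/149) = 0.99978.
√(1 − cos²(π/149)) = sin(π/149) ≈ 0.021083.
So ω* = 2/1.021083 = 1.95870 (Young).
ρ_SOR = ω* − 1 = 1.95870 − 1 = 0.95870.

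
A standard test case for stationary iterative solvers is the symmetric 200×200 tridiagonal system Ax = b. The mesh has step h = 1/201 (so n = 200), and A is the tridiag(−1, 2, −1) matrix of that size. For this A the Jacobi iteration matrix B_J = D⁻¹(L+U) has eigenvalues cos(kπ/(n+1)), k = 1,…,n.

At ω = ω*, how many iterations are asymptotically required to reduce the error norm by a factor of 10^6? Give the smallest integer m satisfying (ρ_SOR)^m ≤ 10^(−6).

m = 442

½·tridiag(1,0,1) at n=200: λ_k = cos(kπ/201); max |λ| at k=1 ⇒ ρ_J = cos(π/201) ≈ 0.9998779.
√(1−ρ_J²) simplifies to sin(π/201) = 0.0156292.
ω* = 2 / (1 + 0.0156292) = 2 / 1.0156292 ≈ 1.9692226.
and ρ(B_{ω*}) = 1.9692226 − 1 = 0.9692226.
Need (0.9692226)^m ≤ 10^(−6): m ≥ 6·ln10/|ln 0.9692226| = 13.8155/0.031261 = 441.940 ⇒ m = 442.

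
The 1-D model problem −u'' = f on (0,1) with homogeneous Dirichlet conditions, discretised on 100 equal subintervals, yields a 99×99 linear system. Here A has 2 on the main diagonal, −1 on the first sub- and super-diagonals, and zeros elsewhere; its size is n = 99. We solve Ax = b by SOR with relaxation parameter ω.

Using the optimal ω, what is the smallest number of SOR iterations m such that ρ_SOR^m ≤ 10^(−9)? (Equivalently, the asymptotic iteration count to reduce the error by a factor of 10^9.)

m = 330

[ρ_J] n=99: ρ(B_J) = cos(π/(n+1)) = cos(π/100) = 0.9995066.
root = sin(π/100) = 0.0314108  (since 1−cos² = sin²).
So ω* = 2/1.0314108 = 1.9390916 (Young).
and ρ(B_{ω*}) = 1.9390916 − 1 = 0.9390916.
Need (0.9390916)^m ≤ 10^(−9): m ≥ 9·ln10/|ln 0.9390916| = 20.7233/0.0628423 = 329.767 ⇒ m = 330.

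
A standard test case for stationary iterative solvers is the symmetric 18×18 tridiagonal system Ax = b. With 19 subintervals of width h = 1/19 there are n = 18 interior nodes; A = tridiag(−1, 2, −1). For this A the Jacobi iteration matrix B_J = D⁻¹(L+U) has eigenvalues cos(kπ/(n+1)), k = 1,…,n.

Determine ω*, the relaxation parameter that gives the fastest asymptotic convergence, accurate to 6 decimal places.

ρ_J = max_k |cos(kπ/19)| = cos(π/19) = 0.986361
√(1 − cos²(π/19)) = sin(π/19) ≈ 0.1645946.
So ω* = 2/1.1645946 = 1.717336 (Young).
[ρ_SOR] ω* − 1 = 0.717336.

ω* = 1.717336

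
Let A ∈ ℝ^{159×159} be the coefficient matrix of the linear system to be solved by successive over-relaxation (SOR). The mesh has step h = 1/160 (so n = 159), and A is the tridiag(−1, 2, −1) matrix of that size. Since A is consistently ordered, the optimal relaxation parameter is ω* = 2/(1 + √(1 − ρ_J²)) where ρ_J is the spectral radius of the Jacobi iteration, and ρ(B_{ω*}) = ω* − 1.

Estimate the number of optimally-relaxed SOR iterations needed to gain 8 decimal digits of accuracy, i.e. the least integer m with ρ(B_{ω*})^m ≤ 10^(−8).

m = 470

B_J for the 159×159 system has eigenvalues cos(kπ/160); ρ_J = cos(π/160) = 0.9998072.
√(1−ρ_J²) simplifies to sin(π/160) = 0.0196337.
So ω* = 2/1.0196337 = 1.9614887 (Young).
At ω = 1.9614887 every |λ(B_ω)| = ω−1, so ρ_SOR = 0.9614887.
For 8 digits: m = 8·ln10 / (−ln 0.9614887) = 18.4207/0.0392725 = 469.048; round up → m = 470.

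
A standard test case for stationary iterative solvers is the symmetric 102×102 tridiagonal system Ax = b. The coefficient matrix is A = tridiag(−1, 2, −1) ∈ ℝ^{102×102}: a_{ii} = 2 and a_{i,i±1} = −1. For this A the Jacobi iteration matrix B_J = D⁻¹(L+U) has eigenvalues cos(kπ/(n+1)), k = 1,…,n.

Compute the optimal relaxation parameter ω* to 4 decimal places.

ρ_J = max_k |cos(kπ/103)| = cos(π/103) = 0.9995
√(1 − cos²(π/103)) = sin(π/103) ≈ 0.03050.
ω* = 2 / (1 + 0.03050) = 2 / 1.03050 ≈ 1.9408.
Hence ρ(B_{ω*}) = 1.9408 − 1 = 0.9408.

ω* = 1.9408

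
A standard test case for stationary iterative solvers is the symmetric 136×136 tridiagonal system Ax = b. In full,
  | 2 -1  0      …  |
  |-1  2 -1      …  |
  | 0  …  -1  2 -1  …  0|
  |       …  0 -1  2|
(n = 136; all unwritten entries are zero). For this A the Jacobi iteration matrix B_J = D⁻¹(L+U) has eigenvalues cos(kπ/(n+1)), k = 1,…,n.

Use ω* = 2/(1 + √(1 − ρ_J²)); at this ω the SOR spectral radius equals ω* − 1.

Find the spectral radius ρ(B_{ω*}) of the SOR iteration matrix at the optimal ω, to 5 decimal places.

ρ_SOR = 0.95517

[ρ_J] n=136: ρ(B_J) = cos(π/(n+1)) = cos(π/137) = 0.99974.
1 − cos²(π/137) = sin²(π/137) ⇒ √(1−ρ_J²) = sin(π/137) = 0.022929.
Young: ω* = 2/(1+√(1−ρ_J²)) = 2/(1+0.022929) = 2/1.022929 = 1.95517.
At ω = 1.95517 every |λ(B_ω)| = ω−1, so ρ_SOR = 0.95517.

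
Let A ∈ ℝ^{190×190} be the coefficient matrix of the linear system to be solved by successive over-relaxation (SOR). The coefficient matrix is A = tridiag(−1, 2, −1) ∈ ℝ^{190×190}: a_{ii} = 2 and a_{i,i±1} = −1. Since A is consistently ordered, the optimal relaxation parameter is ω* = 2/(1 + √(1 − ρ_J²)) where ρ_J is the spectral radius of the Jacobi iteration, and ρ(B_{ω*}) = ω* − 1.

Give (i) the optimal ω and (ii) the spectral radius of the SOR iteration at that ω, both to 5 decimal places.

ω* = 1.96764, ρ_SOR = 0.96764

[ρ_J] n=190: ρ(B_J) = cos(π/(n+1)) = cos(π/191) = 0.99986.
root = sin(π/191) = 0.016447  (since 1−cos² = sin²).
ω* = 2/(1+0.016447) = 1.96764
ρ_SOR = ω* − 1 ≈ 0.96764.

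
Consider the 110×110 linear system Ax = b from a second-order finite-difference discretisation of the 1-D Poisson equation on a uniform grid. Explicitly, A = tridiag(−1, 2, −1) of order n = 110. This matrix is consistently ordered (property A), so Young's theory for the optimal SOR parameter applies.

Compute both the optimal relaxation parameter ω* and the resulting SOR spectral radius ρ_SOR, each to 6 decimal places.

ω* = 1.944960, ρ_SOR = 0.944960

With n=110, ρ(Jacobi) = cos(π/111) = 0.999600.
root = sin(π/111) = 0.0282989  (since 1−cos² = sin²).
Young: ω* = 2/(1+√(1−ρ_J²)) = 2/(1+0.0282989) = 2/1.0282989 = 1.944960.
[ρ_SOR] ω* − 1 = 0.944960.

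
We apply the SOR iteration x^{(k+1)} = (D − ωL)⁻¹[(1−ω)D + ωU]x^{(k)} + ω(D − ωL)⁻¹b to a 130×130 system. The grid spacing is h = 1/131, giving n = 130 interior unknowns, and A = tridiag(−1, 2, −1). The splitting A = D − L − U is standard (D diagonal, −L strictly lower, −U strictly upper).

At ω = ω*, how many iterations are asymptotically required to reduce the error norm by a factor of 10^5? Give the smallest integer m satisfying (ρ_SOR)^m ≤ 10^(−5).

[ρ_J] n=130: ρ(B_J) = cos(π/(n+1)) = cos(π/131) = 0.9997125.
√(1−ρ_J²) simplifies to sin(π/131) = 0.0239793.
Then 2/(1+√(1−ρ_J²)) = 2/(1+0.0239793); ω* = 2/1.0239793 = 1.9531645.
ρ_SOR = ω* − 1 = 1.9531645 − 1 = 0.9531645.
For 5 digits: m = 5·ln10 / (−ln 0.9531645) = 11.5129/0.0479678 = 240.013; round up → m = 241.

m = 241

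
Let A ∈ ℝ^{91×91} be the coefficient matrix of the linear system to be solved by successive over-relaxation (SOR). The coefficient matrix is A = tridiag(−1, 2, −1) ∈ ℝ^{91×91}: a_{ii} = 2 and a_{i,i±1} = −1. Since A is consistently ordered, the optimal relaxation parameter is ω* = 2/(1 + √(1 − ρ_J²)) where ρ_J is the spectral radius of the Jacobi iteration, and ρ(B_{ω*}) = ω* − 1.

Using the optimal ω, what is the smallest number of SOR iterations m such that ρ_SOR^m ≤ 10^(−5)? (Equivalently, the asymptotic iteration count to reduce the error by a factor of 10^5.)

m = 169

ρ_J = max_k |cos(kπ/92)| = cos(π/92) = 0.9994170
√(1 − cos²(π/92)) = sin(π/92) ≈ 0.0341411.
ω* = 2 / (1 + 0.0341411) = 2 / 1.0341411 ≈ 1.9339721.
and ρ(B_{ω*}) = 1.9339721 − 1 = 0.9339721.
ρ_SOR^m ≤ 10^(−5) ⇔ m ≥ 5·ln10/(−ln 0.9339721) = 11.5129/0.0683087 = 168.542; m = ⌈168.542⌉ = 169.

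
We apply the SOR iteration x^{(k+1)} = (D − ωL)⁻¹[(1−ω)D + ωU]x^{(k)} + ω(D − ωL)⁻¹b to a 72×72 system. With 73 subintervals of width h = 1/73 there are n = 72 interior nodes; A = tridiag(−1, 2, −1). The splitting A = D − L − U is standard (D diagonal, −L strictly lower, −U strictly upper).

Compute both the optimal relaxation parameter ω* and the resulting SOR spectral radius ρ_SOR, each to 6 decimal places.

ω* = 1.917505, ρ_SOR = 0.917505

ρ_J = max_k |cos(kπ/73)| = cos(π/73) = 0.999074
root = sin(π/73) = 0.0430222  (since 1−cos² = sin²).
[ω*] 2 ÷ (1 + 0.0430222) = 2 ÷ 1.0430222 = 1.917505.
ρ_SOR = ω* − 1 ≈ 0.917505.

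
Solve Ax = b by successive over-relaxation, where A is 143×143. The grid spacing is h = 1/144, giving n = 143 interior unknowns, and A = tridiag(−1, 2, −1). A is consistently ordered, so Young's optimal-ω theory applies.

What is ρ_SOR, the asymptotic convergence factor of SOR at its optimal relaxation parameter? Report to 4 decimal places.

ρ_SOR = 0.9573

With n=143, ρ(Jacobi) = cos(π/144) = 0.9998.
√(1−ρ_J²) = |sin(π/144)| = 0.02181
ω* = 2/(1 + 0.02181) = 2/1.02181 = 1.9573.
and ρ(B_{ω*}) = 1.9573 − 1 = 0.9573.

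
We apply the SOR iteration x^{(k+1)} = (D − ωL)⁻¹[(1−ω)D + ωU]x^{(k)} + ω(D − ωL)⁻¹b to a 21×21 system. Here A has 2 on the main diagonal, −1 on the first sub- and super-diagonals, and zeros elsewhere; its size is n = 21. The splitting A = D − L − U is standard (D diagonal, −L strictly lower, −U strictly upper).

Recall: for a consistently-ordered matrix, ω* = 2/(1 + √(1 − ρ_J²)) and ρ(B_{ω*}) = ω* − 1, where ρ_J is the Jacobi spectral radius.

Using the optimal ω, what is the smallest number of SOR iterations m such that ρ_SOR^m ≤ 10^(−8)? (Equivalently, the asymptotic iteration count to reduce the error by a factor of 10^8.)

m = 65

spectrum of D⁻¹(L+U) = {cos(kπ/22) : 1≤k≤21}; ρ_J = cos(π/22) = 0.9898214.
√(1 − cos²(π/22)) = sin(π/22) ≈ 0.1423148.
Young: ω* = 2/(1+√(1−ρ_J²)) = 2/(1+0.1423148) = 2/1.1423148 = 1.7508309.
and ρ(B_{ω*}) = 1.7508309 − 1 = 0.7508309.
m ≥ 8·ln10 / (−ln 0.7508309) = 64.279; smallest integer m = 65.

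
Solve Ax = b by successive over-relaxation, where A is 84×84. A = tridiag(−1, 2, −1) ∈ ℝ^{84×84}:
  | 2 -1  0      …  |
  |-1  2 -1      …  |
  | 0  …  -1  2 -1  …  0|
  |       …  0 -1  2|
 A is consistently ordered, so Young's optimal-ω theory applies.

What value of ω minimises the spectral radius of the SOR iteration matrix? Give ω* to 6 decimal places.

½·tridiag(1,0,1) at n=84: λ_k = cos(kπ/85); max |λ| at k=1 ⇒ ρ_J = cos(π/85) ≈ 0.999317.
√(1−ρ_J²) = |sin(π/85)| = 0.0369515
ω* = 2 / (1 + 0.0369515) = 2 / 1.0369515 ≈ 1.928731.
ρ_SOR = ω* − 1 = 1.928731 − 1 = 0.928731.

ω* = 1.928731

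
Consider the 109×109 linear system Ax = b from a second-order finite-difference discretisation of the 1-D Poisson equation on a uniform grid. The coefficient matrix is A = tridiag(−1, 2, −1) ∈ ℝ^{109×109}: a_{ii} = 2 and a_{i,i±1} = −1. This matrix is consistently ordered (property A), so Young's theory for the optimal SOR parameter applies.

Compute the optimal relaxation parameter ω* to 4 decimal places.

ω* = 1.9445

spectrum of D⁻¹(L+U) = {cos(kπ/110) : 1≤k≤109}; ρ_J = cos(π/110) = 0.9996.
√(1−ρ_J²) simplifies to sin(π/110) = 0.02856.
Then 2/(1+√(1−ρ_J²)) = 2/(1+0.02856); ω* = 2/1.02856 = 1.9445.
ρ_SOR = ω* − 1 ≈ 0.9445.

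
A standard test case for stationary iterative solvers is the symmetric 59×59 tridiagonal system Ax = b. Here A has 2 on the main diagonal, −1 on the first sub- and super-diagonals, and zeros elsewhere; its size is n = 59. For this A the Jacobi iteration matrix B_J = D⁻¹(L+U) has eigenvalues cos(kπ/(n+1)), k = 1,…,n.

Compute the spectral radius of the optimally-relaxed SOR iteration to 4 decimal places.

ρ_SOR = 0.9005

ρ_J = max_k |cos(kπ/60)| = cos(π/60) = 0.9986
√(1 − cos²(π/60)) = sin(π/60) ≈ 0.05234.
So ω* = 2/1.05234 = 1.9005 (Young).
[ρ_SOR] ω* − 1 = 0.9005.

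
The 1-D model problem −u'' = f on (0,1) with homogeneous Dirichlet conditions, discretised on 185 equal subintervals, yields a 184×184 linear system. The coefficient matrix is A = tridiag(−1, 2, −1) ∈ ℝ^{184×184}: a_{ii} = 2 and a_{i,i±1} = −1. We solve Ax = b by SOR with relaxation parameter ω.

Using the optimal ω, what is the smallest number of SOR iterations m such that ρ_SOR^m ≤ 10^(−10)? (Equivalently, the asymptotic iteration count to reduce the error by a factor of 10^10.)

½·tridiag(1,0,1) at n=184: λ_k = cos(kπ/185); max |λ| at k=1 ⇒ ρ_J = cos(π/185) ≈ 0.9998558.
√(1−ρ_J²) simplifies to sin(π/185) = 0.0169808.
ω* = 2 / (1 + 0.0169808) = 2 / 1.0169808 ≈ 1.9666055.
Hence ρ(B_{ω*}) = 1.9666055 − 1 = 0.9666055.
Need (0.9666055)^m ≤ 10^(−10): m ≥ 10·ln10/|ln 0.9666055| = 23.0259/0.0339648 = 677.934 ⇒ m = 678.

m = 678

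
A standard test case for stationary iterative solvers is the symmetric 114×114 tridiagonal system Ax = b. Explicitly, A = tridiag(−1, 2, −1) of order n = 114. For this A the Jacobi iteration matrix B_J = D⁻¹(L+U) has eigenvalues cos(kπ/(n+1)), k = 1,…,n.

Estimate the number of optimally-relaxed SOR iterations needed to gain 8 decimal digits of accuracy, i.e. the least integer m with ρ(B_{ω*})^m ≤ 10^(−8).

With n=114, ρ(Jacobi) = cos(π/115) = 0.9996269.
root = sin(π/115) = 0.0273148  (since 1−cos² = sin²).
ω* = 2/(1 + 0.0273148) = 2/1.0273148 = 1.9468229.
Hence ρ(B_{ω*}) = 1.9468229 − 1 = 0.9468229.
For 8 digits: m = 8·ln10 / (−ln 0.9468229) = 18.4207/0.0546432 = 337.109; round up → m = 338.

m = 338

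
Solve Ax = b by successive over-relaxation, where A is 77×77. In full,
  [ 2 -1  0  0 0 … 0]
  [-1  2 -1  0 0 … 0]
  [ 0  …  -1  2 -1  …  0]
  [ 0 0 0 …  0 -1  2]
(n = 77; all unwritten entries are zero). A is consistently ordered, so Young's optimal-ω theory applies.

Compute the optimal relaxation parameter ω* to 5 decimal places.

With n=77, ρ(Jacobi) = cos(π/78) = 0.99919.
1 − cos²(π/78) = sin²(π/78) ⇒ √(1−ρ_J²) = sin(π/78) = 0.040266.
So ω* = 2/1.040266 = 1.92259 (Young).
ρ_SOR = ω* − 1 ≈ 0.92259.

ω* = 1.92259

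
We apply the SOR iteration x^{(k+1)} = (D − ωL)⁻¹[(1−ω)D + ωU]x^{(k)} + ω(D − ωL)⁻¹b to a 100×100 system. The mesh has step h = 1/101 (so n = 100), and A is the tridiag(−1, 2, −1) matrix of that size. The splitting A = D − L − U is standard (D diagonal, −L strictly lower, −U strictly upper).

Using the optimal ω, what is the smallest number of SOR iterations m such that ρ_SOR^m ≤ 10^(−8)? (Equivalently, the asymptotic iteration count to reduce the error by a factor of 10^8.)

m = 297

B_J for the 100×100 system has eigenvalues cos(kπ/101); ρ_J = cos(π/101) = 0.9995163.
√(1−ρ_J²) simplifies to sin(π/101) = 0.0310999.
Young: ω* = 2/(1+√(1−ρ_J²)) = 2/(1+0.0310999) = 2/1.0310999 = 1.9396763.
At ω = 1.9396763 every |λ(B_ω)| = ω−1, so ρ_SOR = 0.9396763.
ρ_SOR^m ≤ 10^(−8) ⇔ m ≥ 8·ln10/(−ln 0.9396763) = 18.4207/0.0622198 = 296.058; m = ⌈296.058⌉ = 297.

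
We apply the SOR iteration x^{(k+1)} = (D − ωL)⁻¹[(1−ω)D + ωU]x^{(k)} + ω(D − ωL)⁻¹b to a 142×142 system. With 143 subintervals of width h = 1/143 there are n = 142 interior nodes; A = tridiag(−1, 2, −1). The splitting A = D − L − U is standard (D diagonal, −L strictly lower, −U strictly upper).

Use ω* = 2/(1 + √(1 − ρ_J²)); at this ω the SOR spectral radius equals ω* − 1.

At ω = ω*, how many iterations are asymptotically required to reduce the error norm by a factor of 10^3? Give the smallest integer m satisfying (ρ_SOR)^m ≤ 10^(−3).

m = 158

With n=142, ρ(Jacobi) = cos(π/143) = 0.9997587.
root = sin(π/143) = 0.0219674  (since 1−cos² = sin²).
Young: ω* = 2/(1+√(1−ρ_J²)) = 2/(1+0.0219674) = 2/1.0219674 = 1.9570096.
Hence ρ(B_{ω*}) = 1.9570096 − 1 = 0.9570096.
3·ln10 = 6.90776; −ln(0.9570096) = 0.0439419; m = ⌈6.90776/0.0439419⌉ = ⌈157.202⌉ = 158.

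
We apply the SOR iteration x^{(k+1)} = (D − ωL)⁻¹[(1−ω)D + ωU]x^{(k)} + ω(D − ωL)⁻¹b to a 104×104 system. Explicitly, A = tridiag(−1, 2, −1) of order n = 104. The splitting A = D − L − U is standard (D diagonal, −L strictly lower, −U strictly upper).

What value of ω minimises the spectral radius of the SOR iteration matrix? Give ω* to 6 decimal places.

spectrum of D⁻¹(L+U) = {cos(kπ/105) : 1≤k≤104}; ρ_J = cos(π/105) = 0.999552.
√(1−ρ_J²) simplifies to sin(π/105) = 0.0299155.
ω* = 2/(1+0.0299155) = 1.941907
At ω = 1.941907 every |λ(B_ω)| = ω−1, so ρ_SOR = 0.941907.

ω* = 1.941907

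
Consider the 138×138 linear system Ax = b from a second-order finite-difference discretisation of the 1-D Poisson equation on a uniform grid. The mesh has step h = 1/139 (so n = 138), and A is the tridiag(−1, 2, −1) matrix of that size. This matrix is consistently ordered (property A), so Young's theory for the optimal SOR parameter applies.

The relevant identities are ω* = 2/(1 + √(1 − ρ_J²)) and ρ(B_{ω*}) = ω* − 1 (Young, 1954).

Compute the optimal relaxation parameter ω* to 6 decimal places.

n=138: λ(B_J) = 1 − λ(A)/2 = cos(kπ/139); k=1 gives ρ_J = 0.999745.
√(1−ρ_J²) = |sin(π/139)| = 0.0225995
ω* = 2/(1 + 0.0225995) = 2/1.0225995 = 1.955800.
and ρ(B_{ω*}) = 1.955800 − 1 = 0.955800.

ω* = 1.955800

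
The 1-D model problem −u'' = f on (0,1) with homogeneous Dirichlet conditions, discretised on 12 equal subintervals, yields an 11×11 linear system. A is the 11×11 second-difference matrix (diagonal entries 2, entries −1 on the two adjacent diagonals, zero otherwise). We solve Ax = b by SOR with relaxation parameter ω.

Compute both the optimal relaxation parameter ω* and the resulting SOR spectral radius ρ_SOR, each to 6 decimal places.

ω* = 1.588791, ρ_SOR = 0.588791

B_J for the 11×11 system has eigenvalues cos(kπ/12); ρ_J = cos(π/12) = 0.965926.
√(1−ρ_J²) = |sin(π/12)| = 0.2588190
[ω*] 2 ÷ (1 + 0.2588190) = 2 ÷ 1.2588190 = 1.588791.
ρ_SOR = ω* − 1 = 1.588791 − 1 = 0.588791.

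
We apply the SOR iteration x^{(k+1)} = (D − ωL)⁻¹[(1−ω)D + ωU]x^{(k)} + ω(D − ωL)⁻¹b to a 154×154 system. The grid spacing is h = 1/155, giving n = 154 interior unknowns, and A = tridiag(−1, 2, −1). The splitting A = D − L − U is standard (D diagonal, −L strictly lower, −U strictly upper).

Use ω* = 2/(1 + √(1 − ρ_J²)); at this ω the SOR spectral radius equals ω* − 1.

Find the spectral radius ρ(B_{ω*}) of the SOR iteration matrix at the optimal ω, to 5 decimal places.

ρ_SOR = 0.96027

½·tridiag(1,0,1) at n=154: λ_k = cos(kπ/155); max |λ| at k=1 ⇒ ρ_J = cos(π/155) ≈ 0.99979.
√(1−ρ_J²) = |sin(π/155)| = 0.020267
Young: ω* = 2/(1+√(1−ρ_J²)) = 2/(1+0.020267) = 2/1.020267 = 1.96027.
ρ(B_{ω*}) = ω*−1 = 0.96027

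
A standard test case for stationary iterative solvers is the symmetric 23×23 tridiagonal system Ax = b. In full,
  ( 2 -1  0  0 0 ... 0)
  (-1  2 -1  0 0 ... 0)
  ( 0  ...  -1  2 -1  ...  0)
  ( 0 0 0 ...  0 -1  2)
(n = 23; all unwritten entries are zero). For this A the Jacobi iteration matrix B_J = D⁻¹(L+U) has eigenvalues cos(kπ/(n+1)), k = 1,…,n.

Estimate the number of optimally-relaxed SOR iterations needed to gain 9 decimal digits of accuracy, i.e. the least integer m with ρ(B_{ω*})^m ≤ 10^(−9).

m = 79

[ρ_J] n=23: ρ(B_J) = cos(π/(n+1)) = cos(π/24) = 0.9914449.
√(1−ρ_J²) = |sin(π/24)| = 0.1305262
Young: ω* = 2/(1+√(1−ρ_J²)) = 2/(1+0.1305262) = 2/1.1305262 = 1.7690877.
and ρ(B_{ω*}) = 1.7690877 − 1 = 0.7690877.
Need (0.7690877)^m ≤ 10^(−9): m ≥ 9·ln10/|ln 0.7690877| = 20.7233/0.26255 = 78.931 ⇒ m = 79.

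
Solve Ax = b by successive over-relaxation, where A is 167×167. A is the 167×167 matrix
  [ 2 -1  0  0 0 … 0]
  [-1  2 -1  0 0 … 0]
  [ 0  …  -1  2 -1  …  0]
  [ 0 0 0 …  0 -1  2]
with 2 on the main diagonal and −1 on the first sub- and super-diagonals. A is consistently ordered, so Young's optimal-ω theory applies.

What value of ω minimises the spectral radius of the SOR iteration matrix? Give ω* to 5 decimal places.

With n=167, ρ(Jacobi) = cos(π/168) = 0.99983.
root = sin(π/168) = 0.018699  (since 1−cos² = sin²).
Young: ω* = 2/(1+√(1−ρ_J²)) = 2/(1+0.018699) = 2/1.018699 = 1.96329.
Hence ρ(B_{ω*}) = 1.96329 − 1 = 0.96329.

ω* = 1.96329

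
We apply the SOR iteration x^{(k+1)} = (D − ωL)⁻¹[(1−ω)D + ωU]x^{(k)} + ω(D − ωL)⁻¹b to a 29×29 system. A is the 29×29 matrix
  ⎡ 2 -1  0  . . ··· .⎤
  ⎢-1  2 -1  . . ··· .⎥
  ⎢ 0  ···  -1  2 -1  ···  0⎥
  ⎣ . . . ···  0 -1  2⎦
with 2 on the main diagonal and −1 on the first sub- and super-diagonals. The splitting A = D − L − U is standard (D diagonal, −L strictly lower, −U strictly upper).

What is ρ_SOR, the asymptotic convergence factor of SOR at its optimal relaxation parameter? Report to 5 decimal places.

With n=29, ρ(Jacobi) = cos(π/30) = 0.99452.
√(1−ρ_J²) = |sin(π/30)| = 0.104528
ω* = 2 / (1 + 0.104528) = 2 / 1.104528 ≈ 1.81073.
At ω = 1.81073 every |λ(B_ω)| = ω−1, so ρ_SOR = 0.81073.

ρ_SOR = 0.81073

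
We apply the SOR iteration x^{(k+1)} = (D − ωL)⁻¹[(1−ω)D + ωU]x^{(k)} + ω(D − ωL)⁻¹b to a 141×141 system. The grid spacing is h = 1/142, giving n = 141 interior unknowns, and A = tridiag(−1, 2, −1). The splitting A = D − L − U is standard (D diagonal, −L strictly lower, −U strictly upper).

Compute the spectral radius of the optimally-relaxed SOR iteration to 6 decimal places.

ρ_SOR = 0.956713

B_J for the 141×141 system has eigenvalues cos(kπ/142); ρ_J = cos(π/142) = 0.999755.
1 − cos²(π/142) = sin²(π/142) ⇒ √(1−ρ_J²) = sin(π/142) = 0.0221221.
ω* = 2 / (1 + 0.0221221) = 2 / 1.0221221 ≈ 1.956713.
and ρ(B_{ω*}) = 1.956713 − 1 = 0.956713.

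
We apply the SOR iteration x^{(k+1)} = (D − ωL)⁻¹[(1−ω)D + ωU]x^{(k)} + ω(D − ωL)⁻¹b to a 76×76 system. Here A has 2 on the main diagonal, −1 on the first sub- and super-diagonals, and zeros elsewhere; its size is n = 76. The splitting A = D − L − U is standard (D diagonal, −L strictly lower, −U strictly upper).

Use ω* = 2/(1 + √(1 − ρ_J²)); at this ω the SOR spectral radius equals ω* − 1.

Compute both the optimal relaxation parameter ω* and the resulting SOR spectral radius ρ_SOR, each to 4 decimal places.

With n=76, ρ(Jacobi) = cos(π/77) = 0.9992.
√(1−ρ_J²) = |sin(π/77)| = 0.04079
Young: ω* = 2/(1+√(1−ρ_J²)) = 2/(1+0.04079) = 2/1.04079 = 1.9216.
At ω = 1.9216 every |λ(B_ω)| = ω−1, so ρ_SOR = 0.9216.

ω* = 1.9216, ρ_SOR = 0.9216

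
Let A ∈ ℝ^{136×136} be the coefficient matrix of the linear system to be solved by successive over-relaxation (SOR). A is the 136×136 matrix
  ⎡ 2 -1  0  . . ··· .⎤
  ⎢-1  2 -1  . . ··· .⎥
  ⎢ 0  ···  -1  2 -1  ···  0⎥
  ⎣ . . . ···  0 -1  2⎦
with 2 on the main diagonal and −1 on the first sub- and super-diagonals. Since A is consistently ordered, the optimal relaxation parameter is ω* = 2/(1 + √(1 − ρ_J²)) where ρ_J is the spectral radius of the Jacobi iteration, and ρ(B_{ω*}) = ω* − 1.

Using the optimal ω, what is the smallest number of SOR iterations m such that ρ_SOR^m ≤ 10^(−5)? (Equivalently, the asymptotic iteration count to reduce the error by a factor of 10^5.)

ρ_J = max_k |cos(kπ/137)| = cos(π/137) = 0.9997371
√(1 − cos²(π/137)) = sin(π/137) ≈ 0.0229293.
ω* = 2/(1 + 0.0229293) = 2/1.0229293 = 1.9551693.
ρ_SOR = ω* − 1 = 1.9551693 − 1 = 0.9551693.
Need (0.9551693)^m ≤ 10^(−5): m ≥ 5·ln10/|ln 0.9551693| = 11.5129/0.0458667 = 251.008 ⇒ m = 252.

m = 252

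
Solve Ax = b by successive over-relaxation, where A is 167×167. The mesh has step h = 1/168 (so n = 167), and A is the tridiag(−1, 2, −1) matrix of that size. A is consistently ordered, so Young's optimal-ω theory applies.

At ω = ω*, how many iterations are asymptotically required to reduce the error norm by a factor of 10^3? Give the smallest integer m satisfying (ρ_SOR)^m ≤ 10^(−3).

m = 185

½·tridiag(1,0,1) at n=167: λ_k = cos(kπ/168); max |λ| at k=1 ⇒ ρ_J = cos(π/168) ≈ 0.9998252.
root = sin(π/168) = 0.0186989  (since 1−cos² = sin²).
So ω* = 2/1.0186989 = 1.9632887 (Young).
[ρ_SOR] ω* − 1 = 0.9632887.
Need (0.9632887)^m ≤ 10^(−3): m ≥ 3·ln10/|ln 0.9632887| = 6.90776/0.0374021 = 184.689 ⇒ m = 185.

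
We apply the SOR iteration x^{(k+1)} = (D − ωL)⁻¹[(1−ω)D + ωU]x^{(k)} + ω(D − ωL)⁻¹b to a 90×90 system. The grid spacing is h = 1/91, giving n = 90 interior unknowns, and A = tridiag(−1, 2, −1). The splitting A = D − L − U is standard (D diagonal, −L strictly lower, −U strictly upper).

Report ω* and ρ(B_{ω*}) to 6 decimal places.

ω* = 1.933271, ρ_SOR = 0.933271

With n=90, ρ(Jacobi) = cos(π/91) = 0.999404.
√(1−ρ_J²) = |sin(π/91)| = 0.0345161
ω* = 2/(1+0.0345161) = 1.933271
ρ(B_{ω*}) = ω*−1 = 0.933271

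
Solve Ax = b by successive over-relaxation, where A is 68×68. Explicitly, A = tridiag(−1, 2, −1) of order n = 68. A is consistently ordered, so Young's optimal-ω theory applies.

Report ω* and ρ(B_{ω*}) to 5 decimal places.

With n=68, ρ(Jacobi) = cos(π/69) = 0.99896.
root = sin(π/69) = 0.045515  (since 1−cos² = sin²).
ω* = 2/(1 + 0.045515) = 2/1.045515 = 1.91293.
Hence ρ(B_{ω*}) = 1.91293 − 1 = 0.91293.

ω* = 1.91293, ρ_SOR = 0.91293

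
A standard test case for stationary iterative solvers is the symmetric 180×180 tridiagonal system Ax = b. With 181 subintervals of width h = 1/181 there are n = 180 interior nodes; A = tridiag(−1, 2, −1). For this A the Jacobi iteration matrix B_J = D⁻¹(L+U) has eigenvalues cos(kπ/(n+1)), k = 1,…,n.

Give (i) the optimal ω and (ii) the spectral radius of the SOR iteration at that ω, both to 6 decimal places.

n=180: λ(B_J) = 1 − λ(A)/2 = cos(kπ/181); k=1 gives ρ_J = 0.999849.
√(1 − cos²(π/181)) = sin(π/181) ≈ 0.0173560.
Young: ω* = 2/(1+√(1−ρ_J²)) = 2/(1+0.0173560) = 2/1.0173560 = 1.965880.
At ω = 1.965880 every |λ(B_ω)| = ω−1, so ρ_SOR = 0.965880.

ω* = 1.965880, ρ_SOR = 0.965880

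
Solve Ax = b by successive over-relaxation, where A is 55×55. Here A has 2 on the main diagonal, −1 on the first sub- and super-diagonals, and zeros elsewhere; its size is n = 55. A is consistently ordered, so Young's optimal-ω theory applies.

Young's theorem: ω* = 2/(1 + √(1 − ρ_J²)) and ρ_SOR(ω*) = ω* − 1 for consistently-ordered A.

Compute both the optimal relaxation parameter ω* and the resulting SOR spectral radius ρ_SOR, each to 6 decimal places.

[ρ_J] n=55: ρ(B_J) = cos(π/(n+1)) = cos(π/56) = 0.998427.
1 − cos²(π/56) = sin²(π/56) ⇒ √(1−ρ_J²) = sin(π/56) = 0.0560704.
Young: ω* = 2/(1+√(1−ρ_J²)) = 2/(1+0.0560704) = 2/1.0560704 = 1.893813.
ρ_SOR = ω* − 1 = 1.893813 − 1 = 0.893813.

ω* = 1.893813, ρ_SOR = 0.893813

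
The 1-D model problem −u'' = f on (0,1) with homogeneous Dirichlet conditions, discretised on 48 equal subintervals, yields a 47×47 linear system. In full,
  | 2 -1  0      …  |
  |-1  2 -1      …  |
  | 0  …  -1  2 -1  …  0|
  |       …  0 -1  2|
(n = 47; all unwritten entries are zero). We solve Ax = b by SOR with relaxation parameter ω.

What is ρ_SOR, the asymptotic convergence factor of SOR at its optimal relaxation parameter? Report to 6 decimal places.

ρ_SOR = 0.877224

[ρ_J] n=47: ρ(B_J) = cos(π/(n+1)) = cos(π/48) = 0.997859.
1 − cos²(π/48) = sin²(π/48) ⇒ √(1−ρ_J²) = sin(π/48) = 0.0654031.
ω* = 2 / (1 + 0.0654031) = 2 / 1.0654031 ≈ 1.877224.
ρ_SOR = ω* − 1 = 1.877224 − 1 = 0.877224.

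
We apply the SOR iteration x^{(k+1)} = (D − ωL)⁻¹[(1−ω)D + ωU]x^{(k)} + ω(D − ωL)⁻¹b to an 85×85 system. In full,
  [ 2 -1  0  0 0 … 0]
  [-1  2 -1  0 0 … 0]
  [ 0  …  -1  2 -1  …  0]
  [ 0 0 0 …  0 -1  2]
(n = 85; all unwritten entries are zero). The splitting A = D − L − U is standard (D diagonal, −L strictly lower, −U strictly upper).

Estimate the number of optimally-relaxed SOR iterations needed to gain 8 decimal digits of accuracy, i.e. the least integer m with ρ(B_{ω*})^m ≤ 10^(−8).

m = 253

spectrum of D⁻¹(L+U) = {cos(kπ/86) : 1≤k≤85}; ρ_J = cos(π/86) = 0.9993328.
√(1−ρ_J²) simplifies to sin(π/86) = 0.0365220.
[ω*] 2 ÷ (1 + 0.0365220) = 2 ÷ 1.0365220 = 1.9295297.
ρ(B_{ω*}) = ω*−1 = 0.9295297
ρ_SOR^m ≤ 10^(−8) ⇔ m ≥ 8·ln10/(−ln 0.9295297) = 18.4207/0.0730765 = 252.074; m = ⌈252.074⌉ = 253.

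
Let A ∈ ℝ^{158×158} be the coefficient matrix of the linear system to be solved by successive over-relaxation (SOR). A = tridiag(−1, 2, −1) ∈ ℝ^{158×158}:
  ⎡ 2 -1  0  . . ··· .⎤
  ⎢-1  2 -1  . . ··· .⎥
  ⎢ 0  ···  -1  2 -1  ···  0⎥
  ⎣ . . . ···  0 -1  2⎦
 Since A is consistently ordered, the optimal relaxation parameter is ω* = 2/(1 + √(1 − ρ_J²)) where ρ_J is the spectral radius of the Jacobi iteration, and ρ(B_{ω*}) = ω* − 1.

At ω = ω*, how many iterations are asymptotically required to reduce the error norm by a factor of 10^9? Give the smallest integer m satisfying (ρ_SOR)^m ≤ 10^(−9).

ρ_J = max_k |cos(kπ/159)| = cos(π/159) = 0.9998048
√(1−ρ_J²) = |sin(π/159)| = 0.0197572
ω* = 2/(1+0.0197572) = 1.9612512
ρ_SOR = ω* − 1 ≈ 0.9612512.
m ≥ 9·ln10 / (−ln 0.9612512) = 524.382; smallest integer m = 525.

m = 525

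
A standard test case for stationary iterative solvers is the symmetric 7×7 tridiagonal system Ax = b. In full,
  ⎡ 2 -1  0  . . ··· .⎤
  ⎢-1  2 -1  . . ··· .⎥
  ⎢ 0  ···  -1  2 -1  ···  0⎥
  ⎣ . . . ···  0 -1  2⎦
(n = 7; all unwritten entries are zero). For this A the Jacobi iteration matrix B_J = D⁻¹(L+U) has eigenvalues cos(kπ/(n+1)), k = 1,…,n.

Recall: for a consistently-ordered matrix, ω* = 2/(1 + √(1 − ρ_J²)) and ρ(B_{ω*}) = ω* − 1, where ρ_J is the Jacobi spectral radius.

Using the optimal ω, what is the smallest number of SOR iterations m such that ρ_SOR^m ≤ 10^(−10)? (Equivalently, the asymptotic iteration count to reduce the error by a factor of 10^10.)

m = 29

B_J for the 7×7 system has eigenvalues cos(kπ/8); ρ_J = cos(π/8) = 0.9238795.
√(1 − cos²(π/8)) = sin(π/8) ≈ 0.3826834.
Then 2/(1+√(1−ρ_J²)) = 2/(1+0.3826834); ω* = 2/1.3826834 = 1.4464627.
At ω = 1.4464627 every |λ(B_ω)| = ω−1, so ρ_SOR = 0.4464627.
m ≥ 10·ln10 / (−ln 0.4464627) = 28.554; smallest integer m = 29.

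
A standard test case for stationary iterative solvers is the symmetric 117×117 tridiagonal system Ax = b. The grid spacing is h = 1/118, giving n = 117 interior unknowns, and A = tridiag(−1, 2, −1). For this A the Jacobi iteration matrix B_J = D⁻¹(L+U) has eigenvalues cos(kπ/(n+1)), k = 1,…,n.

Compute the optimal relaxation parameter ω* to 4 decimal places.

ω* = 1.9481

B_J for the 117×117 system has eigenvalues cos(kπ/118); ρ_J = cos(π/118) = 0.9996.
√(1 − cos²(π/118)) = sin(π/118) ≈ 0.02662.
Young: ω* = 2/(1+√(1−ρ_J²)) = 2/(1+0.02662) = 2/1.02662 = 1.9481.
At ω = 1.9481 every |λ(B_ω)| = ω−1, so ρ_SOR = 0.9481.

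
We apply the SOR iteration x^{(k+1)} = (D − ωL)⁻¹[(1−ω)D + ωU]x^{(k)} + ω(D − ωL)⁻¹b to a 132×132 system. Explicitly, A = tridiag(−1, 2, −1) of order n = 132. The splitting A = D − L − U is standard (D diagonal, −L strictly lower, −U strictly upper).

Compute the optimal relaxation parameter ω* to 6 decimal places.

spectrum of D⁻¹(L+U) = {cos(kπ/133) : 1≤k≤132}; ρ_J = cos(π/133) = 0.999721.
root = sin(π/133) = 0.0236188  (since 1−cos² = sin²).
[ω*] 2 ÷ (1 + 0.0236188) = 2 ÷ 1.0236188 = 1.953852.
and ρ(B_{ω*}) = 1.953852 − 1 = 0.953852.

ω* = 1.953852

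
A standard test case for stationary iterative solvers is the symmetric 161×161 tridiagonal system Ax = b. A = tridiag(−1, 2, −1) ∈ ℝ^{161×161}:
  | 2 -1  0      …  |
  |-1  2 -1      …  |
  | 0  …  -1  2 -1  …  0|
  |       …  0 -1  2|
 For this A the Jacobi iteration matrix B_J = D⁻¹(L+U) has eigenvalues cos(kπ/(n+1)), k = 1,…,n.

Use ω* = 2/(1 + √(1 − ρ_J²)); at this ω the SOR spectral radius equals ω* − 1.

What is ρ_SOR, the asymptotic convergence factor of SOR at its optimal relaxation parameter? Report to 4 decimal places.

ρ_J = max_k |cos(kπ/162)| = cos(π/162) = 0.9998
√(1 − cos²(π/162)) = sin(π/162) ≈ 0.01939.
Young: ω* = 2/(1+√(1−ρ_J²)) = 2/(1+0.01939) = 2/1.01939 = 1.9620.
and ρ(B_{ω*}) = 1.9620 − 1 = 0.9620.

ρ_SOR = 0.9620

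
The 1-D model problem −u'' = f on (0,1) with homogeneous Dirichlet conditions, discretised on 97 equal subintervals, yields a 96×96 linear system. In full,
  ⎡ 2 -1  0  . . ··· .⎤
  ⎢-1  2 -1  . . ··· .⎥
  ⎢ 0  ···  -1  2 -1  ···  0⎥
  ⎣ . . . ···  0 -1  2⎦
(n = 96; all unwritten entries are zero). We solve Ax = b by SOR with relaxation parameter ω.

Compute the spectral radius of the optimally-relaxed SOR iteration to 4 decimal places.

ρ_SOR = 0.9373

spectrum of D⁻¹(L+U) = {cos(kπ/97) : 1≤k≤96}; ρ_J = cos(π/97) = 0.9995.
√(1−ρ_J²) simplifies to sin(π/97) = 0.03238.
ω* = 2 / (1 + 0.03238) = 2 / 1.03238 ≈ 1.9373.
Hence ρ(B_{ω*}) = 1.9373 − 1 = 0.9373.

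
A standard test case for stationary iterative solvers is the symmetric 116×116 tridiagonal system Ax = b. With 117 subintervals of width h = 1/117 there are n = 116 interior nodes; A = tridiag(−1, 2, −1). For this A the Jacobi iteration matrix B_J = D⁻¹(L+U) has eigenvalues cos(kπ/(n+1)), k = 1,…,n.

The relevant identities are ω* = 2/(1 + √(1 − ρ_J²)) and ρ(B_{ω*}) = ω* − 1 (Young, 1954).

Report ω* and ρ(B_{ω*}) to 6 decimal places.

ρ_J = max_k |cos(kπ/117)| = cos(π/117) = 0.999640
1 − cos²(π/117) = sin²(π/117) ⇒ √(1−ρ_J²) = sin(π/117) = 0.0268480.
ω* = 2/(1+0.0268480) = 1.947708
ρ(B_{ω*}) = ω*−1 = 0.947708

ω* = 1.947708, ρ_SOR = 0.947708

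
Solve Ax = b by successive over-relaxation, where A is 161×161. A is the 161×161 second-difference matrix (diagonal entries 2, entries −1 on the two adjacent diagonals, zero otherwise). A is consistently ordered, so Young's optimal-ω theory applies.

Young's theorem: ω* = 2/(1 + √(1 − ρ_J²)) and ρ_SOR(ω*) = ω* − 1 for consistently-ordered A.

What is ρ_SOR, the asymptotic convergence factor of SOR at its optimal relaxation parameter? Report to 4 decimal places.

ρ_SOR = 0.9620

spectrum of D⁻¹(L+U) = {cos(kπ/162) : 1≤k≤161}; ρ_J = cos(π/162) = 0.9998.
√(1 − cos²(π/162)) = sin(π/162) ≈ 0.01939.
[ω*] 2 ÷ (1 + 0.01939) = 2 ÷ 1.01939 = 1.9620.
[ρ_SOR] ω* − 1 = 0.9620.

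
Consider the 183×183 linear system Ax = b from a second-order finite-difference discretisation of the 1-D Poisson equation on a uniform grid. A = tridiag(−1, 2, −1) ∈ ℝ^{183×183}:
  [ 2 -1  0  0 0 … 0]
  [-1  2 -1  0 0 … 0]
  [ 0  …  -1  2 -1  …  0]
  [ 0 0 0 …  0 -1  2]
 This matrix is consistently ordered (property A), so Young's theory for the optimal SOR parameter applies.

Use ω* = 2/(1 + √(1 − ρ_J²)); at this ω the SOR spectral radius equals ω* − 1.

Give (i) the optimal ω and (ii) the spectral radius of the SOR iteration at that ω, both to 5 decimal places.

ω* = 1.96643, ρ_SOR = 0.96643

spectrum of D⁻¹(L+U) = {cos(kπ/184) : 1≤k≤183}; ρ_J = cos(π/184) = 0.99985.
√(1−ρ_J²) simplifies to sin(π/184) = 0.017073.
Young: ω* = 2/(1+√(1−ρ_J²)) = 2/(1+0.017073) = 2/1.017073 = 1.96643.
[ρ_SOR] ω* − 1 = 0.96643.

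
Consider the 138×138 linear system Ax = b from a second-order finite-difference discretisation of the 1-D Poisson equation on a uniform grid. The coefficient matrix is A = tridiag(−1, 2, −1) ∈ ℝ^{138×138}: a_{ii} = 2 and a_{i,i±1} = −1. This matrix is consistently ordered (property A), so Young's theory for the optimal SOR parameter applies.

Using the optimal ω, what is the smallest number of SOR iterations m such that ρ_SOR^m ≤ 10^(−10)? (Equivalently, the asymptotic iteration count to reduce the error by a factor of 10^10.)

m = 510

With n=138, ρ(Jacobi) = cos(π/139) = 0.9997446.
√(1−ρ_J²) simplifies to sin(π/139) = 0.0225995.
ω* = 2/(1+0.0225995) = 1.9557999
[ρ_SOR] ω* − 1 = 0.9557999.
(0.9557999)^m ≤ 10^{−10}  ⇒  m·ln(0.9557999) ≤ −10·ln10  ⇒  m ≥ 509.347  ⇒  m = 510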